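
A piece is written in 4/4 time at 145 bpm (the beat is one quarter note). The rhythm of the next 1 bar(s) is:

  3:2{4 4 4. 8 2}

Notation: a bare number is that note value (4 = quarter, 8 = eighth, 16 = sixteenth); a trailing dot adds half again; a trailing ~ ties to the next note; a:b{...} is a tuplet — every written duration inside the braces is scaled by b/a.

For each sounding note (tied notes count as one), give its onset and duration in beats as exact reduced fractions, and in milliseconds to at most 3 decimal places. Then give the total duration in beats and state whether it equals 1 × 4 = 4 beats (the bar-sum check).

1) 0.0ms=0b +275.862ms=2/3b
2) 275.862ms=2/3b +275.862ms=2/3b
3) 551.724ms=4/3b +413.793ms=1b
4) 965.517ms=7/3b +137.931ms=1/3b
5) 1103.448ms=8/3b +551.724ms=4/3b
Σ=4b of 4 (145bpm 4/4) — PASS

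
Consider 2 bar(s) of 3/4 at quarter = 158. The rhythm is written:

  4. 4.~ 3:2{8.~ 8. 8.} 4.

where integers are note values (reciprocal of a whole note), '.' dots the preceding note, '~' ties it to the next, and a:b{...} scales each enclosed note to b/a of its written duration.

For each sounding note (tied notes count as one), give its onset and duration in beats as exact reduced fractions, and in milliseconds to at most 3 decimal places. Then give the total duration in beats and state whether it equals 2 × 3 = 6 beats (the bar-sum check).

1) 0.0ms=0b +569.62ms=3/2b
2) 569.62ms=3/2b +949.367ms=5/2b
3) 1518.987ms=4b +189.873ms=1/2b
4) 1708.861ms=9/2b +569.62ms=3/2b
Σ=6b of 6 (158bpm 3/4) — PASS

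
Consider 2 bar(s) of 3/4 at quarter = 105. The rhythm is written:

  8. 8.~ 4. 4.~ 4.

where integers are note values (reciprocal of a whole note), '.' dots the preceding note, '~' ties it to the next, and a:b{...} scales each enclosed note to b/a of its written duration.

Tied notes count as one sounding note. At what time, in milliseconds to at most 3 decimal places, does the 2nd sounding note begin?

note 2 onset = 3/4b = 428.571ms

1. 0.0ms @ 0 + 428.571ms (3/4)
2. 428.571ms @ 3/4 + 1285.714ms (9/4)
3. 1714.286ms @ 3 + 1714.286ms (3)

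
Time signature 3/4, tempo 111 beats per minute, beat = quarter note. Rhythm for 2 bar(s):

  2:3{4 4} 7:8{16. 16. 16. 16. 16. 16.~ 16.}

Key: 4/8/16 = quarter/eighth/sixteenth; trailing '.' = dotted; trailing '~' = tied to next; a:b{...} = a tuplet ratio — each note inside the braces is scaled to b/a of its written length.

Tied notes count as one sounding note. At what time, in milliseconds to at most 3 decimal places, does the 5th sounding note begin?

1. 0.0ms @ 0 + 810.811ms (3/2)
2. 810.811ms @ 3/2 + 810.811ms (3/2)
3. 1621.622ms @ 3 + 231.66ms (3/7)
4. 1853.282ms @ 24/7 + 231.66ms (3/7)
5. 2084.942ms @ 27/7 + 231.66ms (3/7)
6. 2316.602ms @ 30/7 + 231.66ms (3/7)
7. 2548.263ms @ 33/7 + 231.66ms (3/7)
8. 2779.923ms @ 36/7 + 463.32ms (6/7)

note 5 onset = 27/7b = 2084.942ms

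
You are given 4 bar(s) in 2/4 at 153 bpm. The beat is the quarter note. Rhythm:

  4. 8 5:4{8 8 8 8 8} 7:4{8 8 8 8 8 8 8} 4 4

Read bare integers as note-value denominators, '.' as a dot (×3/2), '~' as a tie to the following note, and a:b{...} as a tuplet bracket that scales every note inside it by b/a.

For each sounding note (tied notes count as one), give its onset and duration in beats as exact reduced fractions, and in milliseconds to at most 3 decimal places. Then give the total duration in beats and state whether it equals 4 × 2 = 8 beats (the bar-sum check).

1) 0.0ms=0b +588.235ms=3/2b
2) 588.235ms=3/2b +196.078ms=1/2b
3) 784.314ms=2b +156.863ms=2/5b
4) 941.176ms=12/5b +156.863ms=2/5b
5) 1098.039ms=14/5b +156.863ms=2/5b
6) 1254.902ms=16/5b +156.863ms=2/5b
7) 1411.765ms=18/5b +156.863ms=2/5b
8) 1568.627ms=4b +112.045ms=2/7b
9) 1680.672ms=30/7b +112.045ms=2/7b
10) 1792.717ms=32/7b +112.045ms=2/7b
11) 1904.762ms=34/7b +112.045ms=2/7b
12) 2016.807ms=36/7b +112.045ms=2/7b
13) 2128.852ms=38/7b +112.045ms=2/7b
14) 2240.896ms=40/7b +112.045ms=2/7b
15) 2352.941ms=6b +392.157ms=1b
16) 2745.098ms=7b +392.157ms=1b
Σ=8b of 8 (153bpm 2/4) — PASS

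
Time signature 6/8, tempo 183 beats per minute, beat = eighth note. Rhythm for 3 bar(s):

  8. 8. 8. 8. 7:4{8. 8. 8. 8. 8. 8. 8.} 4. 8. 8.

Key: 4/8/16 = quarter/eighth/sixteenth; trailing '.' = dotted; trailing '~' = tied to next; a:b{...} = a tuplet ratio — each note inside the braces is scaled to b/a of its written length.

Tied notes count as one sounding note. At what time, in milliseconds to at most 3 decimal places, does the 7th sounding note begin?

note 7 onset = 54/7b = 2529.274ms

1. 0.0ms @ 0 + 491.803ms (3/2)
2. 491.803ms @ 3/2 + 491.803ms (3/2)
3. 983.607ms @ 3 + 491.803ms (3/2)
4. 1475.41ms @ 9/2 + 491.803ms (3/2)
5. 1967.213ms @ 6 + 281.03ms (6/7)
6. 2248.244ms @ 48/7 + 281.03ms (6/7)
7. 2529.274ms @ 54/7 + 281.03ms (6/7)
8. 2810.304ms @ 60/7 + 281.03ms (6/7)
9. 3091.335ms @ 66/7 + 281.03ms (6/7)
10. 3372.365ms @ 72/7 + 281.03ms (6/7)
11. 3653.396ms @ 78/7 + 281.03ms (6/7)
12. 3934.426ms @ 12 + 983.607ms (3)
13. 4918.033ms @ 15 + 491.803ms (3/2)
14. 5409.836ms @ 33/2 + 491.803ms (3/2)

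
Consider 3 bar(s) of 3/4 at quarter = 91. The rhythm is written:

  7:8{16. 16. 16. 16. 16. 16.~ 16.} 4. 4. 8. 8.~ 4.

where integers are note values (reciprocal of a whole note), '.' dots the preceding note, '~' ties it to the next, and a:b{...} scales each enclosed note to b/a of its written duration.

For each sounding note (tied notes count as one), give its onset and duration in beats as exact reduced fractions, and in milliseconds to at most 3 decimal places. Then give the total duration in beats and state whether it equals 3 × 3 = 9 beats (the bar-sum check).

1) 0.0ms=0b +282.575ms=3/7b
2) 282.575ms=3/7b +282.575ms=3/7b
3) 565.149ms=6/7b +282.575ms=3/7b
4) 847.724ms=9/7b +282.575ms=3/7b
5) 1130.298ms=12/7b +282.575ms=3/7b
6) 1412.873ms=15/7b +565.149ms=6/7b
7) 1978.022ms=3b +989.011ms=3/2b
8) 2967.033ms=9/2b +989.011ms=3/2b
9) 3956.044ms=6b +494.505ms=3/4b
10) 4450.549ms=27/4b +1483.516ms=9/4b
Σ=9b of 9 (91bpm 3/4) — PASS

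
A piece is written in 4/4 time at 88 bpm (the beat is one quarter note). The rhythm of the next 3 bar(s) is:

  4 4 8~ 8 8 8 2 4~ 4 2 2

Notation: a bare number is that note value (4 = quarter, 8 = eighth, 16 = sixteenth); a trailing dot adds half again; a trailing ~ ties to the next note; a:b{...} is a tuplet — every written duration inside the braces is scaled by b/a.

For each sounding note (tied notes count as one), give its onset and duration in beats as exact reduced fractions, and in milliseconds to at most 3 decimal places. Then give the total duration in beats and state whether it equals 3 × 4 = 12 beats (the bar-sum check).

1) 0.0ms=0b +681.818ms=1b
2) 681.818ms=1b +681.818ms=1b
3) 1363.636ms=2b +681.818ms=1b
4) 2045.455ms=3b +340.909ms=1/2b
5) 2386.364ms=7/2b +340.909ms=1/2b
6) 2727.273ms=4b +1363.636ms=2b
7) 4090.909ms=6b +1363.636ms=2b
8) 5454.545ms=8b +1363.636ms=2b
9) 6818.182ms=10b +1363.636ms=2b
Σ=12b of 12 (88bpm 4/4) — PASS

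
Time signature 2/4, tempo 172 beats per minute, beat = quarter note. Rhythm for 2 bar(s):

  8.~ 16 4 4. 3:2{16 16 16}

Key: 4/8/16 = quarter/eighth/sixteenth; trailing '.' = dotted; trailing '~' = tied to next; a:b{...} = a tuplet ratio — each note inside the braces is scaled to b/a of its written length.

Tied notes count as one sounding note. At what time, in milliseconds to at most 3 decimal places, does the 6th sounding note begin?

note 6 onset = 23/6b = 1337.209ms

1. 0.0ms @ 0 + 348.837ms (1)
2. 348.837ms @ 1 + 348.837ms (1)
3. 697.674ms @ 2 + 523.256ms (3/2)
4. 1220.93ms @ 7/2 + 58.14ms (1/6)
5. 1279.07ms @ 11/3 + 58.14ms (1/6)
6. 1337.209ms @ 23/6 + 58.14ms (1/6)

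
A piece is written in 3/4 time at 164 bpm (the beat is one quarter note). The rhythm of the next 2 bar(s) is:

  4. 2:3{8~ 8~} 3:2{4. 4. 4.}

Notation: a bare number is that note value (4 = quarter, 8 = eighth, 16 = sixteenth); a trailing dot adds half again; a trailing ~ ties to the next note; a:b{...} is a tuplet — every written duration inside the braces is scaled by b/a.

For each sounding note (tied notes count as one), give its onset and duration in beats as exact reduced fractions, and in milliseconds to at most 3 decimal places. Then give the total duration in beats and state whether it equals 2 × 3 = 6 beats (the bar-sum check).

1) 0.0ms=0b +548.78ms=3/2b
2) 548.78ms=3/2b +914.634ms=5/2b
3) 1463.415ms=4b +365.854ms=1b
4) 1829.268ms=5b +365.854ms=1b
Σ=6b of 6 (164bpm 3/4) — PASS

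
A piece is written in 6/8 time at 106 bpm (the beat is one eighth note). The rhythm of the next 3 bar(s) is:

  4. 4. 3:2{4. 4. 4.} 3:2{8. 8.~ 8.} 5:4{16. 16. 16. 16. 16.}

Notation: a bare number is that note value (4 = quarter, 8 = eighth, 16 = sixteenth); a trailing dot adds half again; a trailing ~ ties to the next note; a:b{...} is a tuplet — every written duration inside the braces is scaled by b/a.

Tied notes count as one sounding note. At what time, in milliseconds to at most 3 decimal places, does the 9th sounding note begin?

note 9 onset = 78/5b = 8830.189ms

1. 0.0ms @ 0 + 1698.113ms (3)
2. 1698.113ms @ 3 + 1698.113ms (3)
3. 3396.226ms @ 6 + 1132.075ms (2)
4. 4528.302ms @ 8 + 1132.075ms (2)
5. 5660.377ms @ 10 + 1132.075ms (2)
6. 6792.453ms @ 12 + 566.038ms (1)
7. 7358.491ms @ 13 + 1132.075ms (2)
8. 8490.566ms @ 15 + 339.623ms (3/5)
9. 8830.189ms @ 78/5 + 339.623ms (3/5)
10. 9169.811ms @ 81/5 + 339.623ms (3/5)
11. 9509.434ms @ 84/5 + 339.623ms (3/5)
12. 9849.057ms @ 87/5 + 339.623ms (3/5)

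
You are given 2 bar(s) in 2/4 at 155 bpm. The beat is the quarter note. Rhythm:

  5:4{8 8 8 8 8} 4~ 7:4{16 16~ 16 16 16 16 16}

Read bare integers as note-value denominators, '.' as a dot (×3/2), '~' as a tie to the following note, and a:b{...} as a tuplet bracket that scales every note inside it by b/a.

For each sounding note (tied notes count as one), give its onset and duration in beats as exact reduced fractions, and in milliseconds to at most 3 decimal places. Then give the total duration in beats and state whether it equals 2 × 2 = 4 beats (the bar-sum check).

1) 0.0ms=0b +154.839ms=2/5b
2) 154.839ms=2/5b +154.839ms=2/5b
3) 309.677ms=4/5b +154.839ms=2/5b
4) 464.516ms=6/5b +154.839ms=2/5b
5) 619.355ms=8/5b +154.839ms=2/5b
6) 774.194ms=2b +442.396ms=8/7b
7) 1216.59ms=22/7b +110.599ms=2/7b
8) 1327.189ms=24/7b +55.3ms=1/7b
9) 1382.488ms=25/7b +55.3ms=1/7b
10) 1437.788ms=26/7b +55.3ms=1/7b
11) 1493.088ms=27/7b +55.3ms=1/7b
Σ=4b of 4 (155bpm 2/4) — PASS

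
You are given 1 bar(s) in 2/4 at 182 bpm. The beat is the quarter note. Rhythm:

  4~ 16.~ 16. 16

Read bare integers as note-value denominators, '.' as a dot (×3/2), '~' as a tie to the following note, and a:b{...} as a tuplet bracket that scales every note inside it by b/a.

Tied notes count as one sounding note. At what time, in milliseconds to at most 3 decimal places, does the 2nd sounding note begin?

1. 0.0ms @ 0 + 576.923ms (7/4)
2. 576.923ms @ 7/4 + 82.418ms (1/4)

note 2 onset = 7/4b = 576.923ms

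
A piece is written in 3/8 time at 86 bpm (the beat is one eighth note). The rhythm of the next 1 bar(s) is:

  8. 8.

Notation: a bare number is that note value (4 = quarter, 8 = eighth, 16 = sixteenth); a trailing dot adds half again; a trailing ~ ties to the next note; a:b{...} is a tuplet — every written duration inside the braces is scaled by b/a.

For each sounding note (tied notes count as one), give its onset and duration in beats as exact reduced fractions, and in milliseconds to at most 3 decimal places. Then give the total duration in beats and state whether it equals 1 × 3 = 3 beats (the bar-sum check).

1) 0.0ms=0b +1046.512ms=3/2b
2) 1046.512ms=3/2b +1046.512ms=3/2b
Σ=3b of 3 (86bpm 3/8) — PASS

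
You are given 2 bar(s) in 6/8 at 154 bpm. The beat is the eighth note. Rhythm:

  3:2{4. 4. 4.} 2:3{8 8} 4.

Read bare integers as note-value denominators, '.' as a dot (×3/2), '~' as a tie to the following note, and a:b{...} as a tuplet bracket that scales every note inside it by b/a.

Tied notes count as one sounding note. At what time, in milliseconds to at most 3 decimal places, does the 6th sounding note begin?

1. 0.0ms @ 0 + 779.221ms (2)
2. 779.221ms @ 2 + 779.221ms (2)
3. 1558.442ms @ 4 + 779.221ms (2)
4. 2337.662ms @ 6 + 584.416ms (3/2)
5. 2922.078ms @ 15/2 + 584.416ms (3/2)
6. 3506.494ms @ 9 + 1168.831ms (3)

note 6 onset = 9b = 3506.494ms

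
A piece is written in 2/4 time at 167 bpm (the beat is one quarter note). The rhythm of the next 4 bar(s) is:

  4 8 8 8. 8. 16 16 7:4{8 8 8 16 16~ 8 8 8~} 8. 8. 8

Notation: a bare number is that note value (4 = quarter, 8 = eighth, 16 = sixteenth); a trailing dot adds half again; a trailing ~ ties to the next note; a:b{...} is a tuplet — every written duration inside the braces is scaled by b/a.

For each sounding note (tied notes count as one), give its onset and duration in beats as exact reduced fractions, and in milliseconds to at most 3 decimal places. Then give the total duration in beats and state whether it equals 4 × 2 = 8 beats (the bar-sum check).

1) 0.0ms=0b +359.281ms=1b
2) 359.281ms=1b +179.641ms=1/2b
3) 538.922ms=3/2b +179.641ms=1/2b
4) 718.563ms=2b +269.461ms=3/4b
5) 988.024ms=11/4b +269.461ms=3/4b
6) 1257.485ms=7/2b +89.82ms=1/4b
7) 1347.305ms=15/4b +89.82ms=1/4b
8) 1437.126ms=4b +102.652ms=2/7b
9) 1539.778ms=30/7b +102.652ms=2/7b
10) 1642.429ms=32/7b +102.652ms=2/7b
11) 1745.081ms=34/7b +51.326ms=1/7b
12) 1796.407ms=5b +153.978ms=3/7b
13) 1950.385ms=38/7b +102.652ms=2/7b
14) 2053.037ms=40/7b +372.113ms=29/28b
15) 2425.15ms=27/4b +269.461ms=3/4b
16) 2694.611ms=15/2b +179.641ms=1/2b
Σ=8b of 8 (167bpm 2/4) — PASS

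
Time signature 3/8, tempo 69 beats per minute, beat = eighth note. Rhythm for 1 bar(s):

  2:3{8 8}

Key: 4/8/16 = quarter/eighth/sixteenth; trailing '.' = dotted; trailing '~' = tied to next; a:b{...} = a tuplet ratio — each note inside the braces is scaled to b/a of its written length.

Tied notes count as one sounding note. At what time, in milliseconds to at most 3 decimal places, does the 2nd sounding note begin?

note 2 onset = 3/2b = 1304.348ms

1. 0.0ms @ 0 + 1304.348ms (3/2)
2. 1304.348ms @ 3/2 + 1304.348ms (3/2)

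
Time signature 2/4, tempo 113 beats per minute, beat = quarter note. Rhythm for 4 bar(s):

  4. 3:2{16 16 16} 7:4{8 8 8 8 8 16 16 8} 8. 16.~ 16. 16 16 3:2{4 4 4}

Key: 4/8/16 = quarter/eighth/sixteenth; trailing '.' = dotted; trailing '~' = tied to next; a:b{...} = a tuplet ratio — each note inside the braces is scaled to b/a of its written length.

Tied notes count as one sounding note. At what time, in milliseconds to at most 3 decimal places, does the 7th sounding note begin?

1. 0.0ms @ 0 + 796.46ms (3/2)
2. 796.46ms @ 3/2 + 88.496ms (1/6)
3. 884.956ms @ 5/3 + 88.496ms (1/6)
4. 973.451ms @ 11/6 + 88.496ms (1/6)
5. 1061.947ms @ 2 + 151.707ms (2/7)
6. 1213.654ms @ 16/7 + 151.707ms (2/7)
7. 1365.36ms @ 18/7 + 151.707ms (2/7)
8. 1517.067ms @ 20/7 + 151.707ms (2/7)
9. 1668.774ms @ 22/7 + 151.707ms (2/7)
10. 1820.48ms @ 24/7 + 75.853ms (1/7)
11. 1896.334ms @ 25/7 + 75.853ms (1/7)
12. 1972.187ms @ 26/7 + 151.707ms (2/7)
13. 2123.894ms @ 4 + 398.23ms (3/4)
14. 2522.124ms @ 19/4 + 398.23ms (3/4)
15. 2920.354ms @ 11/2 + 132.743ms (1/4)
16. 3053.097ms @ 23/4 + 132.743ms (1/4)
17. 3185.841ms @ 6 + 353.982ms (2/3)
18. 3539.823ms @ 20/3 + 353.982ms (2/3)
19. 3893.805ms @ 22/3 + 353.982ms (2/3)

note 7 onset = 18/7b = 1365.36ms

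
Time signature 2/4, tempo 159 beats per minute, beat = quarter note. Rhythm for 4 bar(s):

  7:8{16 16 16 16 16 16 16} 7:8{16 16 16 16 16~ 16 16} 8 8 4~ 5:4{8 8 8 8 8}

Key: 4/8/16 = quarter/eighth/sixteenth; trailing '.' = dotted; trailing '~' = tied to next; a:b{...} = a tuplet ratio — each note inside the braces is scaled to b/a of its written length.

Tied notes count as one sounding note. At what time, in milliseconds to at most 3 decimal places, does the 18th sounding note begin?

note 18 onset = 34/5b = 2566.038ms

1. 0.0ms @ 0 + 107.817ms (2/7)
2. 107.817ms @ 2/7 + 107.817ms (2/7)
3. 215.633ms @ 4/7 + 107.817ms (2/7)
4. 323.45ms @ 6/7 + 107.817ms (2/7)
5. 431.267ms @ 8/7 + 107.817ms (2/7)
6. 539.084ms @ 10/7 + 107.817ms (2/7)
7. 646.9ms @ 12/7 + 107.817ms (2/7)
8. 754.717ms @ 2 + 107.817ms (2/7)
9. 862.534ms @ 16/7 + 107.817ms (2/7)
10. 970.35ms @ 18/7 + 107.817ms (2/7)
11. 1078.167ms @ 20/7 + 107.817ms (2/7)
12. 1185.984ms @ 22/7 + 215.633ms (4/7)
13. 1401.617ms @ 26/7 + 107.817ms (2/7)
14. 1509.434ms @ 4 + 188.679ms (1/2)
15. 1698.113ms @ 9/2 + 188.679ms (1/2)
16. 1886.792ms @ 5 + 528.302ms (7/5)
17. 2415.094ms @ 32/5 + 150.943ms (2/5)
18. 2566.038ms @ 34/5 + 150.943ms (2/5)
19. 2716.981ms @ 36/5 + 150.943ms (2/5)
20. 2867.925ms @ 38/5 + 150.943ms (2/5)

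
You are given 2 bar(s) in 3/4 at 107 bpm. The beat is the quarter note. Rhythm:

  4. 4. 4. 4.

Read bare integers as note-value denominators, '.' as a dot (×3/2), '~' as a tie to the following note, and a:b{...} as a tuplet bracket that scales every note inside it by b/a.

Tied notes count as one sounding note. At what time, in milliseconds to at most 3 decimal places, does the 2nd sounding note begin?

1. 0.0ms @ 0 + 841.121ms (3/2)
2. 841.121ms @ 3/2 + 841.121ms (3/2)
3. 1682.243ms @ 3 + 841.121ms (3/2)
4. 2523.364ms @ 9/2 + 841.121ms (3/2)

note 2 onset = 3/2b = 841.121ms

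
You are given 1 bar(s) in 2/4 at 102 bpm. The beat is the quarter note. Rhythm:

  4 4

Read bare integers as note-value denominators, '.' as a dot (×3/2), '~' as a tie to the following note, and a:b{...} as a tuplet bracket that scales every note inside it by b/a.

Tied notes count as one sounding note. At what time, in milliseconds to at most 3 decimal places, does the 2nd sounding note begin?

note 2 onset = 1b = 588.235ms

1. 0.0ms @ 0 + 588.235ms (1)
2. 588.235ms @ 1 + 588.235ms (1)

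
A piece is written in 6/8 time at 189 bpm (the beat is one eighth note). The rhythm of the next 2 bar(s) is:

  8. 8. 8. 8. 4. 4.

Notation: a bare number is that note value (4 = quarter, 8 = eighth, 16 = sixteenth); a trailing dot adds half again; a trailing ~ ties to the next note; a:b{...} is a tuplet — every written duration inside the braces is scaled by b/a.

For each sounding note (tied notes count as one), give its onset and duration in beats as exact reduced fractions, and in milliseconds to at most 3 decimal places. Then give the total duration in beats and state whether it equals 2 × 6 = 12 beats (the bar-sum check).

1) 0.0ms=0b +476.19ms=3/2b
2) 476.19ms=3/2b +476.19ms=3/2b
3) 952.381ms=3b +476.19ms=3/2b
4) 1428.571ms=9/2b +476.19ms=3/2b
5) 1904.762ms=6b +952.381ms=3b
6) 2857.143ms=9b +952.381ms=3b
Σ=12b of 12 (189bpm 6/8) — PASS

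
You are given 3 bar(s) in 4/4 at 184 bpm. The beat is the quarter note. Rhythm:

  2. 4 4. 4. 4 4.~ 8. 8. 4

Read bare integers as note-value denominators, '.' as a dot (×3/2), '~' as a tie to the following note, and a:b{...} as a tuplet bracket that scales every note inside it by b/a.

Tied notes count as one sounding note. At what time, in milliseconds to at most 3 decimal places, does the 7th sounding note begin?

1. 0.0ms @ 0 + 978.261ms (3)
2. 978.261ms @ 3 + 326.087ms (1)
3. 1304.348ms @ 4 + 489.13ms (3/2)
4. 1793.478ms @ 11/2 + 489.13ms (3/2)
5. 2282.609ms @ 7 + 326.087ms (1)
6. 2608.696ms @ 8 + 733.696ms (9/4)
7. 3342.391ms @ 41/4 + 244.565ms (3/4)
8. 3586.957ms @ 11 + 326.087ms (1)

note 7 onset = 41/4b = 3342.391ms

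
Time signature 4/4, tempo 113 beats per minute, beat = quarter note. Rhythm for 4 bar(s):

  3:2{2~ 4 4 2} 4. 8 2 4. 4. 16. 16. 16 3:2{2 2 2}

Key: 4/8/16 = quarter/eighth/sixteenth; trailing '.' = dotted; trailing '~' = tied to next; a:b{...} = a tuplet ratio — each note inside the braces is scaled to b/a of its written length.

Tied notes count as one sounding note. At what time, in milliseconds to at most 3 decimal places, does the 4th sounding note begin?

note 4 onset = 4b = 2123.894ms

1. 0.0ms @ 0 + 1061.947ms (2)
2. 1061.947ms @ 2 + 353.982ms (2/3)
3. 1415.929ms @ 8/3 + 707.965ms (4/3)
4. 2123.894ms @ 4 + 796.46ms (3/2)
5. 2920.354ms @ 11/2 + 265.487ms (1/2)
6. 3185.841ms @ 6 + 1061.947ms (2)
7. 4247.788ms @ 8 + 796.46ms (3/2)
8. 5044.248ms @ 19/2 + 796.46ms (3/2)
9. 5840.708ms @ 11 + 199.115ms (3/8)
10. 6039.823ms @ 91/8 + 199.115ms (3/8)
11. 6238.938ms @ 47/4 + 132.743ms (1/4)
12. 6371.681ms @ 12 + 707.965ms (4/3)
13. 7079.646ms @ 40/3 + 707.965ms (4/3)
14. 7787.611ms @ 44/3 + 707.965ms (4/3)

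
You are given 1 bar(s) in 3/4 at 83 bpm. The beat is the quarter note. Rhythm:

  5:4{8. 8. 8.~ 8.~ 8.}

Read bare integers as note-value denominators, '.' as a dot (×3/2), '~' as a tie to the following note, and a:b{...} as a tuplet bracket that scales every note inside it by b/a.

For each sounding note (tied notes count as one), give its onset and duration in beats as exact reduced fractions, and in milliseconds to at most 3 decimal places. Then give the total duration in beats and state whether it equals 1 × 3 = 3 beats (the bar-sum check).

1) 0.0ms=0b +433.735ms=3/5b
2) 433.735ms=3/5b +433.735ms=3/5b
3) 867.47ms=6/5b +1301.205ms=9/5b
Σ=3b of 3 (83bpm 3/4) — PASS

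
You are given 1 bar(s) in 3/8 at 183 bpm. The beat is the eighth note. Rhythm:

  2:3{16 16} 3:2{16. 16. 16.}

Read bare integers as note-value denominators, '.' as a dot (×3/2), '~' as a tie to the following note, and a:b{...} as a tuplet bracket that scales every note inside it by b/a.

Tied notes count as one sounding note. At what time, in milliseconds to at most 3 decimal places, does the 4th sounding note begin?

note 4 onset = 2b = 655.738ms

1. 0.0ms @ 0 + 245.902ms (3/4)
2. 245.902ms @ 3/4 + 245.902ms (3/4)
3. 491.803ms @ 3/2 + 163.934ms (1/2)
4. 655.738ms @ 2 + 163.934ms (1/2)
5. 819.672ms @ 5/2 + 163.934ms (1/2)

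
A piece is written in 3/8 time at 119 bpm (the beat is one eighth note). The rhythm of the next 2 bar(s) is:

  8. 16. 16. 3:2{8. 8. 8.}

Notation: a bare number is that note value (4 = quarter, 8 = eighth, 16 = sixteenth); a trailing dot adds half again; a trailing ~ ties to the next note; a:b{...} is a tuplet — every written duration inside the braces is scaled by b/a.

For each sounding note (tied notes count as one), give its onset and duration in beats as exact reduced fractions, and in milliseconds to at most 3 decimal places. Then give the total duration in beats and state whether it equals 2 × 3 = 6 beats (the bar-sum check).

1) 0.0ms=0b +756.303ms=3/2b
2) 756.303ms=3/2b +378.151ms=3/4b
3) 1134.454ms=9/4b +378.151ms=3/4b
4) 1512.605ms=3b +504.202ms=1b
5) 2016.807ms=4b +504.202ms=1b
6) 2521.008ms=5b +504.202ms=1b
Σ=6b of 6 (119bpm 3/8) — PASS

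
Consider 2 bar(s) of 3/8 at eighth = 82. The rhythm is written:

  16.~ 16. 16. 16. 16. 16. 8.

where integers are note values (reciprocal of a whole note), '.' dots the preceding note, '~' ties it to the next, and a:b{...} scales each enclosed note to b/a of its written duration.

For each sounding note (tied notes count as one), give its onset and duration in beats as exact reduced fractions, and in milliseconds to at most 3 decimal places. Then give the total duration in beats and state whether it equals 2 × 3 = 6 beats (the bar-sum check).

1) 0.0ms=0b +1097.561ms=3/2b
2) 1097.561ms=3/2b +548.78ms=3/4b
3) 1646.341ms=9/4b +548.78ms=3/4b
4) 2195.122ms=3b +548.78ms=3/4b
5) 2743.902ms=15/4b +548.78ms=3/4b
6) 3292.683ms=9/2b +1097.561ms=3/2b
Σ=6b of 6 (82bpm 3/8) — PASS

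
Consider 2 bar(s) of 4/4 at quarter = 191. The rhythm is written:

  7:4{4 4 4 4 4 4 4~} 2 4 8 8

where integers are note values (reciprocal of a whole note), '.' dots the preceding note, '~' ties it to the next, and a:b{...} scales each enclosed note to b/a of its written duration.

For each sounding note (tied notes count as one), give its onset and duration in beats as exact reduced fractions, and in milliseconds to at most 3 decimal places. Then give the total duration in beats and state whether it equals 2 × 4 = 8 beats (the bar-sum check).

1) 0.0ms=0b +179.506ms=4/7b
2) 179.506ms=4/7b +179.506ms=4/7b
3) 359.013ms=8/7b +179.506ms=4/7b
4) 538.519ms=12/7b +179.506ms=4/7b
5) 718.025ms=16/7b +179.506ms=4/7b
6) 897.532ms=20/7b +179.506ms=4/7b
7) 1077.038ms=24/7b +807.779ms=18/7b
8) 1884.817ms=6b +314.136ms=1b
9) 2198.953ms=7b +157.068ms=1/2b
10) 2356.021ms=15/2b +157.068ms=1/2b
Σ=8b of 8 (191bpm 4/4) — PASS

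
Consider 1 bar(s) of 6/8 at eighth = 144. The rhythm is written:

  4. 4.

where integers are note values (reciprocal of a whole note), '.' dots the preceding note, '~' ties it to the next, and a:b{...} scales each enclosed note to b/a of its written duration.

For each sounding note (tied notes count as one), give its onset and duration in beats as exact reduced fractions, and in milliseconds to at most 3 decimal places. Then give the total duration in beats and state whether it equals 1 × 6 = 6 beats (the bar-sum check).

1) 0.0ms=0b +1250.0ms=3b
2) 1250.0ms=3b +1250.0ms=3b
Σ=6b of 6 (144bpm 6/8) — PASS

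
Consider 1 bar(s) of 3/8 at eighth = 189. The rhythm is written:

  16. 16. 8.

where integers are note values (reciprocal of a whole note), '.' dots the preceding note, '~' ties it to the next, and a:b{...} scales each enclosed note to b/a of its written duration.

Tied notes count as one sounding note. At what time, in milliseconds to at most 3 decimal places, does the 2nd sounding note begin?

note 2 onset = 3/4b = 238.095ms

1. 0.0ms @ 0 + 238.095ms (3/4)
2. 238.095ms @ 3/4 + 238.095ms (3/4)
3. 476.19ms @ 3/2 + 476.19ms (3/2)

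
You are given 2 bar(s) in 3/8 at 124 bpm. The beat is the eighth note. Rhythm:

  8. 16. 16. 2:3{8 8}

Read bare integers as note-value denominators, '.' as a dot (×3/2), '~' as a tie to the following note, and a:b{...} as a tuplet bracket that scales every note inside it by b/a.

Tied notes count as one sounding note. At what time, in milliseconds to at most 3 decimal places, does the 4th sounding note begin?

1. 0.0ms @ 0 + 725.806ms (3/2)
2. 725.806ms @ 3/2 + 362.903ms (3/4)
3. 1088.71ms @ 9/4 + 362.903ms (3/4)
4. 1451.613ms @ 3 + 725.806ms (3/2)
5. 2177.419ms @ 9/2 + 725.806ms (3/2)

note 4 onset = 3b = 1451.613ms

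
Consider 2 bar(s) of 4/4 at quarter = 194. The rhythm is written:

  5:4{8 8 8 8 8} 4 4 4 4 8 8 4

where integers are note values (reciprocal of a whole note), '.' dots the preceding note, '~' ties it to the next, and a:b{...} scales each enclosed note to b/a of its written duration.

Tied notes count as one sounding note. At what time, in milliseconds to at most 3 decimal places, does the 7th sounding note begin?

1. 0.0ms @ 0 + 123.711ms (2/5)
2. 123.711ms @ 2/5 + 123.711ms (2/5)
3. 247.423ms @ 4/5 + 123.711ms (2/5)
4. 371.134ms @ 6/5 + 123.711ms (2/5)
5. 494.845ms @ 8/5 + 123.711ms (2/5)
6. 618.557ms @ 2 + 309.278ms (1)
7. 927.835ms @ 3 + 309.278ms (1)
8. 1237.113ms @ 4 + 309.278ms (1)
9. 1546.392ms @ 5 + 309.278ms (1)
10. 1855.67ms @ 6 + 154.639ms (1/2)
11. 2010.309ms @ 13/2 + 154.639ms (1/2)
12. 2164.948ms @ 7 + 309.278ms (1)

note 7 onset = 3b = 927.835ms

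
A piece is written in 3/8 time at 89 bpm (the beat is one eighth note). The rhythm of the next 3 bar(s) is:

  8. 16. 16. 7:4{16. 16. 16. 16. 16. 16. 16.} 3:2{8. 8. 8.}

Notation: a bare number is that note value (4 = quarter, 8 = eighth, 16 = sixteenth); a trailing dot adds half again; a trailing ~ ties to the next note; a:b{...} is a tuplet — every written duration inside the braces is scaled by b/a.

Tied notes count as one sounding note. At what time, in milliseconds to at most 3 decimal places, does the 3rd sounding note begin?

1. 0.0ms @ 0 + 1011.236ms (3/2)
2. 1011.236ms @ 3/2 + 505.618ms (3/4)
3. 1516.854ms @ 9/4 + 505.618ms (3/4)
4. 2022.472ms @ 3 + 288.925ms (3/7)
5. 2311.396ms @ 24/7 + 288.925ms (3/7)
6. 2600.321ms @ 27/7 + 288.925ms (3/7)
7. 2889.246ms @ 30/7 + 288.925ms (3/7)
8. 3178.17ms @ 33/7 + 288.925ms (3/7)
9. 3467.095ms @ 36/7 + 288.925ms (3/7)
10. 3756.019ms @ 39/7 + 288.925ms (3/7)
11. 4044.944ms @ 6 + 674.157ms (1)
12. 4719.101ms @ 7 + 674.157ms (1)
13. 5393.258ms @ 8 + 674.157ms (1)

note 3 onset = 9/4b = 1516.854ms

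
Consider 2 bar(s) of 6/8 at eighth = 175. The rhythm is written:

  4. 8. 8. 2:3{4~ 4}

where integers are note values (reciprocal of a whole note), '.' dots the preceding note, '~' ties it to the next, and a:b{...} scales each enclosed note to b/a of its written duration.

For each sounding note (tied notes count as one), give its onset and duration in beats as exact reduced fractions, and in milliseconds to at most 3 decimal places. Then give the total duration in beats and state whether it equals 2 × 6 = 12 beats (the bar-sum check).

1) 0.0ms=0b +1028.571ms=3b
2) 1028.571ms=3b +514.286ms=3/2b
3) 1542.857ms=9/2b +514.286ms=3/2b
4) 2057.143ms=6b +2057.143ms=6b
Σ=12b of 12 (175bpm 6/8) — PASS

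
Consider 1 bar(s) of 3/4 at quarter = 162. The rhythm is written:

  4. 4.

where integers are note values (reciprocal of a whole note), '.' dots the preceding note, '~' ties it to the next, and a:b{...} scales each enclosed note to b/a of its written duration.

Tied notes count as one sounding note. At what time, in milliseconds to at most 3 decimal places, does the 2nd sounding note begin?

note 2 onset = 3/2b = 555.556ms

1. 0.0ms @ 0 + 555.556ms (3/2)
2. 555.556ms @ 3/2 + 555.556ms (3/2)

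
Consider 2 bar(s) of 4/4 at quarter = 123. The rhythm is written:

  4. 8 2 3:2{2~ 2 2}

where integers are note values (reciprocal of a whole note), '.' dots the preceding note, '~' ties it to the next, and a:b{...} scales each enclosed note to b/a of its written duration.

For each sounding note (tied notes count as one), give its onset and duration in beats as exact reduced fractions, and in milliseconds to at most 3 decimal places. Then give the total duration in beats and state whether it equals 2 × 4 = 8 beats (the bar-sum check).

1) 0.0ms=0b +731.707ms=3/2b
2) 731.707ms=3/2b +243.902ms=1/2b
3) 975.61ms=2b +975.61ms=2b
4) 1951.22ms=4b +1300.813ms=8/3b
5) 3252.033ms=20/3b +650.407ms=4/3b
Σ=8b of 8 (123bpm 4/4) — PASS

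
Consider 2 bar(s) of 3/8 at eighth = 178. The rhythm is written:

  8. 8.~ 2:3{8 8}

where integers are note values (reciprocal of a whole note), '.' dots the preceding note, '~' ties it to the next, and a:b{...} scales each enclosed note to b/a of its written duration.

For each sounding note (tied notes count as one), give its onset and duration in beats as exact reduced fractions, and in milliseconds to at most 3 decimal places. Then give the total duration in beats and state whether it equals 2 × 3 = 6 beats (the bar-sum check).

1) 0.0ms=0b +505.618ms=3/2b
2) 505.618ms=3/2b +1011.236ms=3b
3) 1516.854ms=9/2b +505.618ms=3/2b
Σ=6b of 6 (178bpm 3/8) — PASS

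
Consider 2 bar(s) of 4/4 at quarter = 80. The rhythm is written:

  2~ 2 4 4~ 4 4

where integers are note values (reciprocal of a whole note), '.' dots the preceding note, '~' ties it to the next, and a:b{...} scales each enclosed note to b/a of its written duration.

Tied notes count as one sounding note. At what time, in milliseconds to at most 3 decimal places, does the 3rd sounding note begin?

note 3 onset = 5b = 3750.0ms

1. 0.0ms @ 0 + 3000.0ms (4)
2. 3000.0ms @ 4 + 750.0ms (1)
3. 3750.0ms @ 5 + 1500.0ms (2)
4. 5250.0ms @ 7 + 750.0ms (1)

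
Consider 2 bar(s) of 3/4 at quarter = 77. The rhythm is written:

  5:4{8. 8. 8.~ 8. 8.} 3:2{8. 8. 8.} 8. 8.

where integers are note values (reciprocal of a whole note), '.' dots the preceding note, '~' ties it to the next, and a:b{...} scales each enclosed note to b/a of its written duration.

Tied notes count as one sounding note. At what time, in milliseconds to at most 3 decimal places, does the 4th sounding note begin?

note 4 onset = 12/5b = 1870.13ms

1. 0.0ms @ 0 + 467.532ms (3/5)
2. 467.532ms @ 3/5 + 467.532ms (3/5)
3. 935.065ms @ 6/5 + 935.065ms (6/5)
4. 1870.13ms @ 12/5 + 467.532ms (3/5)
5. 2337.662ms @ 3 + 389.61ms (1/2)
6. 2727.273ms @ 7/2 + 389.61ms (1/2)
7. 3116.883ms @ 4 + 389.61ms (1/2)
8. 3506.494ms @ 9/2 + 584.416ms (3/4)
9. 4090.909ms @ 21/4 + 584.416ms (3/4)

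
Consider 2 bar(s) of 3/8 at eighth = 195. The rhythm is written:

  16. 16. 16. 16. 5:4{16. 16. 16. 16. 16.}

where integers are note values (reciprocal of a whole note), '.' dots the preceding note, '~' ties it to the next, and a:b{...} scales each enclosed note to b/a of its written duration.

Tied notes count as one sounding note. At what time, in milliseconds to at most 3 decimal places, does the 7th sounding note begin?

note 7 onset = 21/5b = 1292.308ms

1. 0.0ms @ 0 + 230.769ms (3/4)
2. 230.769ms @ 3/4 + 230.769ms (3/4)
3. 461.538ms @ 3/2 + 230.769ms (3/4)
4. 692.308ms @ 9/4 + 230.769ms (3/4)
5. 923.077ms @ 3 + 184.615ms (3/5)
6. 1107.692ms @ 18/5 + 184.615ms (3/5)
7. 1292.308ms @ 21/5 + 184.615ms (3/5)
8. 1476.923ms @ 24/5 + 184.615ms (3/5)
9. 1661.538ms @ 27/5 + 184.615ms (3/5)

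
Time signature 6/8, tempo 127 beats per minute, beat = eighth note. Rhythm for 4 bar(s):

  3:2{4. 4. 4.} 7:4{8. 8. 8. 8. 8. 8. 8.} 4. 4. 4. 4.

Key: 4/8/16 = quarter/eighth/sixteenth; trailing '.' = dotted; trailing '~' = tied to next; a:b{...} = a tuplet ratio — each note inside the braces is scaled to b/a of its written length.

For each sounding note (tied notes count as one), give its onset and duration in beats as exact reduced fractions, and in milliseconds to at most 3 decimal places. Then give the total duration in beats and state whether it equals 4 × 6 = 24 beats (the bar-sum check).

1) 0.0ms=0b +944.882ms=2b
2) 944.882ms=2b +944.882ms=2b
3) 1889.764ms=4b +944.882ms=2b
4) 2834.646ms=6b +404.949ms=6/7b
5) 3239.595ms=48/7b +404.949ms=6/7b
6) 3644.544ms=54/7b +404.949ms=6/7b
7) 4049.494ms=60/7b +404.949ms=6/7b
8) 4454.443ms=66/7b +404.949ms=6/7b
9) 4859.393ms=72/7b +404.949ms=6/7b
10) 5264.342ms=78/7b +404.949ms=6/7b
11) 5669.291ms=12b +1417.323ms=3b
12) 7086.614ms=15b +1417.323ms=3b
13) 8503.937ms=18b +1417.323ms=3b
14) 9921.26ms=21b +1417.323ms=3b
Σ=24b of 24 (127bpm 6/8) — PASS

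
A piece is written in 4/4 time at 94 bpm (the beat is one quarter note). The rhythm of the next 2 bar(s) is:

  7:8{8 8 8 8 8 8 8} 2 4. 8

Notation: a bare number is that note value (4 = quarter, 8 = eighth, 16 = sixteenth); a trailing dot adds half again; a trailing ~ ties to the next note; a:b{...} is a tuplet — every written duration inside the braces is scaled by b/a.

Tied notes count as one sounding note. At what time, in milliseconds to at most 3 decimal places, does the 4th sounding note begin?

1. 0.0ms @ 0 + 364.742ms (4/7)
2. 364.742ms @ 4/7 + 364.742ms (4/7)
3. 729.483ms @ 8/7 + 364.742ms (4/7)
4. 1094.225ms @ 12/7 + 364.742ms (4/7)
5. 1458.967ms @ 16/7 + 364.742ms (4/7)
6. 1823.708ms @ 20/7 + 364.742ms (4/7)
7. 2188.45ms @ 24/7 + 364.742ms (4/7)
8. 2553.191ms @ 4 + 1276.596ms (2)
9. 3829.787ms @ 6 + 957.447ms (3/2)
10. 4787.234ms @ 15/2 + 319.149ms (1/2)

note 4 onset = 12/7b = 1094.225ms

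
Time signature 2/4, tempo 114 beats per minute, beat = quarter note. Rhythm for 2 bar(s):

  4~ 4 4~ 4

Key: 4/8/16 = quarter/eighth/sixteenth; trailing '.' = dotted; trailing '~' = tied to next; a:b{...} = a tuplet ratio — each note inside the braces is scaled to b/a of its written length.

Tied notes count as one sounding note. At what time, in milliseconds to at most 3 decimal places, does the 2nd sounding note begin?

1. 0.0ms @ 0 + 1052.632ms (2)
2. 1052.632ms @ 2 + 1052.632ms (2)

note 2 onset = 2b = 1052.632ms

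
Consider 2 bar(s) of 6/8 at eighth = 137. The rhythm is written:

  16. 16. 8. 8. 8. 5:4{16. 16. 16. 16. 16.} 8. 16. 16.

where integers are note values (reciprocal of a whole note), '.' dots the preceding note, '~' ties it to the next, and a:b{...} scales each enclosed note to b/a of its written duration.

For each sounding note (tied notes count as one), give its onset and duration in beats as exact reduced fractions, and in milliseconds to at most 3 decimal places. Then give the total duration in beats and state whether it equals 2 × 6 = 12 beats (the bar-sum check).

1) 0.0ms=0b +328.467ms=3/4b
2) 328.467ms=3/4b +328.467ms=3/4b
3) 656.934ms=3/2b +656.934ms=3/2b
4) 1313.869ms=3b +656.934ms=3/2b
5) 1970.803ms=9/2b +656.934ms=3/2b
6) 2627.737ms=6b +262.774ms=3/5b
7) 2890.511ms=33/5b +262.774ms=3/5b
8) 3153.285ms=36/5b +262.774ms=3/5b
9) 3416.058ms=39/5b +262.774ms=3/5b
10) 3678.832ms=42/5b +262.774ms=3/5b
11) 3941.606ms=9b +656.934ms=3/2b
12) 4598.54ms=21/2b +328.467ms=3/4b
13) 4927.007ms=45/4b +328.467ms=3/4b
Σ=12b of 12 (137bpm 6/8) — PASS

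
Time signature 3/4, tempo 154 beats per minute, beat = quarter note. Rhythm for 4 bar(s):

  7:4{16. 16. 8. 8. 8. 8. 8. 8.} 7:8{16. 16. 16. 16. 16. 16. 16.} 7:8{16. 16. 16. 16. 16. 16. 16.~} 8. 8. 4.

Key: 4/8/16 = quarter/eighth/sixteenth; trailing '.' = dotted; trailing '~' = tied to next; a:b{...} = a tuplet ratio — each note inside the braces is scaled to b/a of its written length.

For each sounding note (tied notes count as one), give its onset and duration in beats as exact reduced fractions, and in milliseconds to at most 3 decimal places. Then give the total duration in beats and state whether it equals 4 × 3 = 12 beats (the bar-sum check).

1) 0.0ms=0b +83.488ms=3/14b
2) 83.488ms=3/14b +83.488ms=3/14b
3) 166.976ms=3/7b +166.976ms=3/7b
4) 333.952ms=6/7b +166.976ms=3/7b
5) 500.928ms=9/7b +166.976ms=3/7b
6) 667.904ms=12/7b +166.976ms=3/7b
7) 834.879ms=15/7b +166.976ms=3/7b
8) 1001.855ms=18/7b +166.976ms=3/7b
9) 1168.831ms=3b +166.976ms=3/7b
10) 1335.807ms=24/7b +166.976ms=3/7b
11) 1502.783ms=27/7b +166.976ms=3/7b
12) 1669.759ms=30/7b +166.976ms=3/7b
13) 1836.735ms=33/7b +166.976ms=3/7b
14) 2003.711ms=36/7b +166.976ms=3/7b
15) 2170.686ms=39/7b +166.976ms=3/7b
16) 2337.662ms=6b +166.976ms=3/7b
17) 2504.638ms=45/7b +166.976ms=3/7b
18) 2671.614ms=48/7b +166.976ms=3/7b
19) 2838.59ms=51/7b +166.976ms=3/7b
20) 3005.566ms=54/7b +166.976ms=3/7b
21) 3172.542ms=57/7b +166.976ms=3/7b
22) 3339.518ms=60/7b +459.184ms=33/28b
23) 3798.701ms=39/4b +292.208ms=3/4b
24) 4090.909ms=21/2b +584.416ms=3/2b
Σ=12b of 12 (154bpm 3/4) — PASS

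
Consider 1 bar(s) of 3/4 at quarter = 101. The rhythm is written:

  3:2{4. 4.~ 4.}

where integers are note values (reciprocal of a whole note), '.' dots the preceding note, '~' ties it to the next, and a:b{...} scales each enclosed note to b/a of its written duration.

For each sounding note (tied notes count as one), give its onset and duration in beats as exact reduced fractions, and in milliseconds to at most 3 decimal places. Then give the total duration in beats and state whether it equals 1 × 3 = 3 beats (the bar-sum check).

1) 0.0ms=0b +594.059ms=1b
2) 594.059ms=1b +1188.119ms=2b
Σ=3b of 3 (101bpm 3/4) — PASS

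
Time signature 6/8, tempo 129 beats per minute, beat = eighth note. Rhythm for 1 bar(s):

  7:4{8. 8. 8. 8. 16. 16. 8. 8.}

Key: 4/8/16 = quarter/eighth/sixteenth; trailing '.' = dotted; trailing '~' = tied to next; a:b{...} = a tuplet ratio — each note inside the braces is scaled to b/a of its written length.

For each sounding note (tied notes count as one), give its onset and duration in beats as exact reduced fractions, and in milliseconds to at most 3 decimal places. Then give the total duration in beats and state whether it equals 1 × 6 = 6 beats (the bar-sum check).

1) 0.0ms=0b +398.671ms=6/7b
2) 398.671ms=6/7b +398.671ms=6/7b
3) 797.342ms=12/7b +398.671ms=6/7b
4) 1196.013ms=18/7b +398.671ms=6/7b
5) 1594.684ms=24/7b +199.336ms=3/7b
6) 1794.02ms=27/7b +199.336ms=3/7b
7) 1993.355ms=30/7b +398.671ms=6/7b
8) 2392.027ms=36/7b +398.671ms=6/7b
Σ=6b of 6 (129bpm 6/8) — PASS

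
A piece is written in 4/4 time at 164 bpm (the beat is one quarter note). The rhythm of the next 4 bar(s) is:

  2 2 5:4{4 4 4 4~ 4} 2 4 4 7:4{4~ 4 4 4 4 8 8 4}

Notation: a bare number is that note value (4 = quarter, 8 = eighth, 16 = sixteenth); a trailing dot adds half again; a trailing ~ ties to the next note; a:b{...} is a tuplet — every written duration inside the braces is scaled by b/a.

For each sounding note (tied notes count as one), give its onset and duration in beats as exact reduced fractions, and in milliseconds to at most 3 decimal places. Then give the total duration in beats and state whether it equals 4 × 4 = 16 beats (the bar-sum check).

1) 0.0ms=0b +731.707ms=2b
2) 731.707ms=2b +731.707ms=2b
3) 1463.415ms=4b +292.683ms=4/5b
4) 1756.098ms=24/5b +292.683ms=4/5b
5) 2048.78ms=28/5b +292.683ms=4/5b
6) 2341.463ms=32/5b +585.366ms=8/5b
7) 2926.829ms=8b +731.707ms=2b
8) 3658.537ms=10b +365.854ms=1b
9) 4024.39ms=11b +365.854ms=1b
10) 4390.244ms=12b +418.118ms=8/7b
11) 4808.362ms=92/7b +209.059ms=4/7b
12) 5017.422ms=96/7b +209.059ms=4/7b
13) 5226.481ms=100/7b +209.059ms=4/7b
14) 5435.54ms=104/7b +104.53ms=2/7b
15) 5540.07ms=106/7b +104.53ms=2/7b
16) 5644.599ms=108/7b +209.059ms=4/7b
Σ=16b of 16 (164bpm 4/4) — PASS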